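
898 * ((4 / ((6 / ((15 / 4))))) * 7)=15715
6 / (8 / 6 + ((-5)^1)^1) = -18 / 11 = -1.64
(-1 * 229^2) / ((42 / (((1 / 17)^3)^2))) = -52441 / 1013777898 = -0.00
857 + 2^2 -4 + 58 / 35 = 30053 / 35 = 858.66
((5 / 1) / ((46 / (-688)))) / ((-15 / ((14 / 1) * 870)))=1396640 / 23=60723.48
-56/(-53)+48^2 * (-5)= -610504/53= -11518.94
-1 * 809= -809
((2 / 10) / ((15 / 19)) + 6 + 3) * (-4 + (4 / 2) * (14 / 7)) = 0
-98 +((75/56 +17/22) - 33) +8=-74467/616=-120.89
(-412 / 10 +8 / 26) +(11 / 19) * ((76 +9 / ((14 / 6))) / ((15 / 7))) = -71569 / 3705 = -19.32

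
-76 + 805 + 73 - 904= -102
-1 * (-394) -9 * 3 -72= 295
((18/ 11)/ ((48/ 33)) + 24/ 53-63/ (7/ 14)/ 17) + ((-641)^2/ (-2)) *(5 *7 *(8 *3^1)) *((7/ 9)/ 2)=-1451198947673/ 21624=-67110569.17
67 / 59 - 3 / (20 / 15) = -263 / 236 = -1.11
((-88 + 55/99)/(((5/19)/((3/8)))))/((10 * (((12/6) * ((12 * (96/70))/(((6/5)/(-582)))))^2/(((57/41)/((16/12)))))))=-13921243/273042977587200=-0.00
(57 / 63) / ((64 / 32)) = 19 / 42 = 0.45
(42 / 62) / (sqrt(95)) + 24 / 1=21 * sqrt(95) / 2945 + 24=24.07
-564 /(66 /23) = -2162 /11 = -196.55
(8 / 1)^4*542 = 2220032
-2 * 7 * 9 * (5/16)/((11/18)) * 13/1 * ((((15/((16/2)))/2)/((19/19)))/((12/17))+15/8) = -7555275/2816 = -2682.98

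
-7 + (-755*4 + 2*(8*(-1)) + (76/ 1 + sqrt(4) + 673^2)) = 449964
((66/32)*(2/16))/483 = 11/20608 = 0.00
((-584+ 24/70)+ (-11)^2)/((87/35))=-16193/87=-186.13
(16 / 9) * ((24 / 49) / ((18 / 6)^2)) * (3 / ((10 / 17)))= 1088 / 2205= 0.49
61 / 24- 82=-1907 / 24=-79.46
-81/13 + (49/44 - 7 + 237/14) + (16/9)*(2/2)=237449/36036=6.59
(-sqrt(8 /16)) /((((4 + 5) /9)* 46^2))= -sqrt(2) /4232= -0.00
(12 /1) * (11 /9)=44 /3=14.67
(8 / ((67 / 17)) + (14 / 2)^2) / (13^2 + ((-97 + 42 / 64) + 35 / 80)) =109408 / 156713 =0.70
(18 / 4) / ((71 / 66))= 4.18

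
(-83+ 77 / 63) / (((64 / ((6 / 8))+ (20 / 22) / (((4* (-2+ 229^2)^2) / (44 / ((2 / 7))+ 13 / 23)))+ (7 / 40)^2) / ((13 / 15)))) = -2130102335462266880 / 2565592135246867599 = -0.83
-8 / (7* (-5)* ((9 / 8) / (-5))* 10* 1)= -32 / 315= -0.10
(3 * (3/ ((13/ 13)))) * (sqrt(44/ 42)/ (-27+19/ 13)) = -39 * sqrt(462)/ 2324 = -0.36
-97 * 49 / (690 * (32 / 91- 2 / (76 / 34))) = 12.68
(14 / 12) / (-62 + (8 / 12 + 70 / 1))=7 / 52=0.13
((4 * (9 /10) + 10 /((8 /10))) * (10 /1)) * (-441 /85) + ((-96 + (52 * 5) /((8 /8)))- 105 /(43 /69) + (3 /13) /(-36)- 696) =-875682823 /570180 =-1535.80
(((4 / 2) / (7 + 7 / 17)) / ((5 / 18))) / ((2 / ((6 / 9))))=34 / 105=0.32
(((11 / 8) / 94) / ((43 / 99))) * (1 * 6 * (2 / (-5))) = -0.08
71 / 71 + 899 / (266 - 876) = -289 / 610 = -0.47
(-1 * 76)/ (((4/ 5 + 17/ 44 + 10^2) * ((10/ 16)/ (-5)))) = 6.01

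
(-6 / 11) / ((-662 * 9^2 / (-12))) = -4 / 32769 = -0.00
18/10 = 9/5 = 1.80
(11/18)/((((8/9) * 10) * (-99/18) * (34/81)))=-81/2720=-0.03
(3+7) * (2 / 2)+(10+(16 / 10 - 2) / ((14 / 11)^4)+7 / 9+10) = 26471311 / 864360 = 30.63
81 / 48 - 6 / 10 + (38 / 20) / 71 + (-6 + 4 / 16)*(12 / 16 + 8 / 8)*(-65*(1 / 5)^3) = 22531 / 3550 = 6.35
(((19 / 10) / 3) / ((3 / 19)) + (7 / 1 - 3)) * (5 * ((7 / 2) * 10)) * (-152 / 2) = -958930 / 9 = -106547.78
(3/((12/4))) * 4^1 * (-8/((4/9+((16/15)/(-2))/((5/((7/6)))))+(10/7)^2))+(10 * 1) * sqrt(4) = 4660/723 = 6.45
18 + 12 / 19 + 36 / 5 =2454 / 95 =25.83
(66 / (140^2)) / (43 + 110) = 11 / 499800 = 0.00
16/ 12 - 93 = -275/ 3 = -91.67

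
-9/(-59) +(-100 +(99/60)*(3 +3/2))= -218117/2360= -92.42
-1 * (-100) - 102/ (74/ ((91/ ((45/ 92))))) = -86824/ 555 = -156.44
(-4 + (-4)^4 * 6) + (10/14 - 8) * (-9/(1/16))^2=-1046812/7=-149544.57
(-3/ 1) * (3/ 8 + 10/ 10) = -33/ 8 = -4.12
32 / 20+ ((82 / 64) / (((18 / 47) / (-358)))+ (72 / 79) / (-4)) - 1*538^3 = -17714942491159 / 113760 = -155722068.31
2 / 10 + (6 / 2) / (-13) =-2 / 65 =-0.03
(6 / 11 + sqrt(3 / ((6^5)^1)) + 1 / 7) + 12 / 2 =sqrt(2) / 72 + 515 / 77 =6.71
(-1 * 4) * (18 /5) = -72 /5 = -14.40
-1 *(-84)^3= 592704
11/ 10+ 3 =41/ 10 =4.10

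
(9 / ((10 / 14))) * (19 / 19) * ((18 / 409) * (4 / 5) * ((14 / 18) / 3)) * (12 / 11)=0.13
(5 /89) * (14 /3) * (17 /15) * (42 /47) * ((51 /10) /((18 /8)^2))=453152 /1694115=0.27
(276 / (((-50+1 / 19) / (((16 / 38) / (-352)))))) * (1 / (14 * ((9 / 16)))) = 184 / 219219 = 0.00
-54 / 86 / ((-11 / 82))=2214 / 473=4.68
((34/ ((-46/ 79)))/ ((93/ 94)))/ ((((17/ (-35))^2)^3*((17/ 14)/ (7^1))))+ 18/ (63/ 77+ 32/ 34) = -439960481993096194/ 16986355569939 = -25900.82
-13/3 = -4.33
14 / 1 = 14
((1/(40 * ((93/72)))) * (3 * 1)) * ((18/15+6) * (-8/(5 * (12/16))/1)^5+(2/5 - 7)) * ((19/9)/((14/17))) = -6321668467/130781250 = -48.34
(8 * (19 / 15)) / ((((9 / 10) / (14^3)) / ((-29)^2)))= 701542016 / 27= 25983037.63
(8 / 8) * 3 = 3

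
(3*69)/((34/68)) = 414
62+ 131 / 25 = 1681 / 25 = 67.24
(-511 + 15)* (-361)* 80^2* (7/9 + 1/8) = 1034545777.78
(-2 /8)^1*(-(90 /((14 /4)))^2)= 8100 /49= 165.31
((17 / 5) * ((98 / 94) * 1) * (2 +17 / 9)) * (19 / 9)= 110789 / 3807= 29.10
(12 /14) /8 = 3 /28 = 0.11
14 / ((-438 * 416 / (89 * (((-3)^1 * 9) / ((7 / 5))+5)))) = 2225 / 22776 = 0.10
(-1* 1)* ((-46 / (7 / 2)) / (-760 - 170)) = -46 / 3255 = -0.01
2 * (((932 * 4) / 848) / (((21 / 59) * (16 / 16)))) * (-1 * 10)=-274940 / 1113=-247.03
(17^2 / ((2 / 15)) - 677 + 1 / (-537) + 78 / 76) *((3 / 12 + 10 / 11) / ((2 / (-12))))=-388059612 / 37411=-10372.87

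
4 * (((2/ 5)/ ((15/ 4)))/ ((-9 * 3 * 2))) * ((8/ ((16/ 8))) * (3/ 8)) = -8/ 675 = -0.01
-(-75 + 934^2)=-872281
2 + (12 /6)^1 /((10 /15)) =5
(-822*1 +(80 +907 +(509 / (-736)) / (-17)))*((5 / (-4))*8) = -10324945 / 6256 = -1650.41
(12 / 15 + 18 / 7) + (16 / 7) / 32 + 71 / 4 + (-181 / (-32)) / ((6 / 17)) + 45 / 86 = 10905973 / 288960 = 37.74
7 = 7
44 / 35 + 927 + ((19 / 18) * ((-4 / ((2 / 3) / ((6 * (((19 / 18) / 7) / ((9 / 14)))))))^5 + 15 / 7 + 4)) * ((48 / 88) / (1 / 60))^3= -53948229591955789 / 33960465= -1588559803.05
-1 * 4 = -4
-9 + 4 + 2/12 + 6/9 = -4.17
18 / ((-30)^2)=1 / 50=0.02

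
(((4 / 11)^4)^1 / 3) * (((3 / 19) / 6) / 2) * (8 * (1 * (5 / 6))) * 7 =8960 / 2503611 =0.00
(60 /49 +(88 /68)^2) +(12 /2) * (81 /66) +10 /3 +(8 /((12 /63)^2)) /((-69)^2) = 6745092835 /494417154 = 13.64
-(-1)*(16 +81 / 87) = 16.93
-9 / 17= -0.53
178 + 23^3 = 12345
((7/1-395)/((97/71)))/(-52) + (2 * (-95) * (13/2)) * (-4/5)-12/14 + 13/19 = 1717396/1729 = 993.29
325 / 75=13 / 3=4.33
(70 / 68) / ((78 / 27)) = 315 / 884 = 0.36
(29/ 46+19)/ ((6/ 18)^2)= 8127/ 46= 176.67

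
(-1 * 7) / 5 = -7 / 5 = -1.40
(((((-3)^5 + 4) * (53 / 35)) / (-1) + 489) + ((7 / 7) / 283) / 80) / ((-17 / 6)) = -404558709 / 1347080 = -300.32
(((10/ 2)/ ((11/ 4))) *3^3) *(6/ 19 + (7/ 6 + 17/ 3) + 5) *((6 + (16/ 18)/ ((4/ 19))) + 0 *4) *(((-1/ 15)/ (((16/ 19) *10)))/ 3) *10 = -31855/ 198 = -160.88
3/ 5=0.60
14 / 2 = 7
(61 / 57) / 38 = 61 / 2166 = 0.03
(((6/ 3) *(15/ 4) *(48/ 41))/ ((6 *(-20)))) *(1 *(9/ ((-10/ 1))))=27/ 410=0.07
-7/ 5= -1.40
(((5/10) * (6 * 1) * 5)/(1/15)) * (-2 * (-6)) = 2700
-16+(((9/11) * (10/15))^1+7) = -93/11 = -8.45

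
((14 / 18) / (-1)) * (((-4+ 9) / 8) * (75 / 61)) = -875 / 1464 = -0.60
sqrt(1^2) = 1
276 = 276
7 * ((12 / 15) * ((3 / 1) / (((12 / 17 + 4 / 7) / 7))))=17493 / 190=92.07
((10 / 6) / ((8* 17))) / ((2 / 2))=5 / 408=0.01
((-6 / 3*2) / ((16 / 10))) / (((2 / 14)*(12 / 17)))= -595 / 24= -24.79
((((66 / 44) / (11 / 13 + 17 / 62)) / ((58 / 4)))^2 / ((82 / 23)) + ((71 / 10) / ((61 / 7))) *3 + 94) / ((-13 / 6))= -551380112294553 / 12386711866165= -44.51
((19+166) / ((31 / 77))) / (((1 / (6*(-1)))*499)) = -85470 / 15469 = -5.53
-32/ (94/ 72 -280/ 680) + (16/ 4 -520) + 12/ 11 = -3313632/ 6017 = -550.71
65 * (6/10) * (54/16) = 131.62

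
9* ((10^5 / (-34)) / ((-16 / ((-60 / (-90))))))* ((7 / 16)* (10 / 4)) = 328125 / 272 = 1206.34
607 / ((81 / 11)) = 82.43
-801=-801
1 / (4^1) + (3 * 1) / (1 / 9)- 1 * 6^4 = -5075 / 4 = -1268.75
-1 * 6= -6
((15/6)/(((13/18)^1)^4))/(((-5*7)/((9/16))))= -59049/399854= -0.15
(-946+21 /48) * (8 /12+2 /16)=-95817 /128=-748.57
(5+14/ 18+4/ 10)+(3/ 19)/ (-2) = 10429/ 1710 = 6.10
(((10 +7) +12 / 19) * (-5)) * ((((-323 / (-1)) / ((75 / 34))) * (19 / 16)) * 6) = -367897 / 4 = -91974.25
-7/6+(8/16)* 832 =2489/6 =414.83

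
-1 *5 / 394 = -5 / 394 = -0.01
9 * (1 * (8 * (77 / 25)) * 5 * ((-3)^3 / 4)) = -37422 / 5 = -7484.40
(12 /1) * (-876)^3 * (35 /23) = -282332977920 /23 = -12275346866.09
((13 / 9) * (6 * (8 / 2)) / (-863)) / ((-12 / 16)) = 416 / 7767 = 0.05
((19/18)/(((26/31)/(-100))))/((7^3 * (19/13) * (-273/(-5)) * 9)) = -3875/7584759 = -0.00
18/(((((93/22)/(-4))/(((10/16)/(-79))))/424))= 139920/2449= 57.13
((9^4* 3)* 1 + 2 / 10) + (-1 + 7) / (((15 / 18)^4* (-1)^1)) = 12294224 / 625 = 19670.76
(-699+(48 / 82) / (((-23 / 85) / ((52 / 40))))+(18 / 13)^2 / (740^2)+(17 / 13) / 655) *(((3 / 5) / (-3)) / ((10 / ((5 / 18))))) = 3.90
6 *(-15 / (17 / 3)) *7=-1890 / 17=-111.18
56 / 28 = 2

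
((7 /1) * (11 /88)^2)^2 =49 /4096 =0.01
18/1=18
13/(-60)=-0.22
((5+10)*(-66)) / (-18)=55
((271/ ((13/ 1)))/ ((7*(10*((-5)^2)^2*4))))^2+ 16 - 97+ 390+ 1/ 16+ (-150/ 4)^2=8877814257885941/ 5175625000000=1715.31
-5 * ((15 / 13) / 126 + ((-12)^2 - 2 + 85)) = -619735 / 546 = -1135.05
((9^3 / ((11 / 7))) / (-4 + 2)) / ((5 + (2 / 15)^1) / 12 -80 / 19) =8726130 / 142307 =61.32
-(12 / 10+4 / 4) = -11 / 5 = -2.20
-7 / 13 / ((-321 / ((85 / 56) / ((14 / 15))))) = 425 / 155792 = 0.00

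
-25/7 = -3.57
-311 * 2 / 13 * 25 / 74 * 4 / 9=-31100 / 4329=-7.18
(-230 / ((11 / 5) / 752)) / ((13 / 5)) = -4324000 / 143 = -30237.76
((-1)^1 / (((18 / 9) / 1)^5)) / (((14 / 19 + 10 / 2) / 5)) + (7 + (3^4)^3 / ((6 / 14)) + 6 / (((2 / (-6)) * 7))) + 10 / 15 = 90830015413 / 73248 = 1240034.07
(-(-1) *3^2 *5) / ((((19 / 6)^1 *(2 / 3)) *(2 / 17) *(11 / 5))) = 34425 / 418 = 82.36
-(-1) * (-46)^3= -97336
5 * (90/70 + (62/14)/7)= 470/49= 9.59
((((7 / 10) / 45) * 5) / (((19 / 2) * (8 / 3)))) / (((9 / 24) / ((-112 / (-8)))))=98 / 855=0.11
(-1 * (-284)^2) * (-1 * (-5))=-403280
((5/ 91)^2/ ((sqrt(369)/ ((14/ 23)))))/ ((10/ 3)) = 5*sqrt(41)/ 1115569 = 0.00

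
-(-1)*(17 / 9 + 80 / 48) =32 / 9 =3.56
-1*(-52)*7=364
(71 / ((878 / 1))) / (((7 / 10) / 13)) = 4615 / 3073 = 1.50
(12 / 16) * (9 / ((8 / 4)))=27 / 8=3.38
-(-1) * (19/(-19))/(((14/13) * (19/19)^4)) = -13/14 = -0.93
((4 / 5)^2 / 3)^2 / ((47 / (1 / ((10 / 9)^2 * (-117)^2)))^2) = 16 / 221805172265625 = 0.00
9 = 9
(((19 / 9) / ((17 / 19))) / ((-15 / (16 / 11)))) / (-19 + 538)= -5776 / 13102155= -0.00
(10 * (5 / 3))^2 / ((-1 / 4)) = -10000 / 9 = -1111.11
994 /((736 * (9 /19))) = 9443 /3312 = 2.85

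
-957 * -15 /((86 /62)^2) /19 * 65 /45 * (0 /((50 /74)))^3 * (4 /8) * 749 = 0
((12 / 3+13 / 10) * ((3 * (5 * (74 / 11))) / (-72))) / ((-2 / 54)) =200.56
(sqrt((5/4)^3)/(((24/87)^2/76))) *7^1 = 559265 *sqrt(5)/128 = 9769.96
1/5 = 0.20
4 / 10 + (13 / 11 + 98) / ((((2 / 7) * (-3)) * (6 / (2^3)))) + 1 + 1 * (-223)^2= 24540178 / 495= 49576.12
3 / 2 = 1.50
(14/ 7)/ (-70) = -1/ 35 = -0.03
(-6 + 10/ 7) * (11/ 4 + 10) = -408/ 7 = -58.29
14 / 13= 1.08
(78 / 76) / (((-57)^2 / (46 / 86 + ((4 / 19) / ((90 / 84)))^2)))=26039299 / 143737546950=0.00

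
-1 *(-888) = 888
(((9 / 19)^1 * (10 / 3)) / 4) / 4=0.10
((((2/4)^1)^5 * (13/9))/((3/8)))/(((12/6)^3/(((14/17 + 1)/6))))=403/88128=0.00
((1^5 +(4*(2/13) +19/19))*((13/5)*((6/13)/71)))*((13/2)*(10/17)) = 12/71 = 0.17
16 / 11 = 1.45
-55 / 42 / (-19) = 55 / 798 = 0.07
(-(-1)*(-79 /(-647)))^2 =6241 /418609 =0.01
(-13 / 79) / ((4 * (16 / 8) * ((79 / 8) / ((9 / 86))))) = -117 / 536726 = -0.00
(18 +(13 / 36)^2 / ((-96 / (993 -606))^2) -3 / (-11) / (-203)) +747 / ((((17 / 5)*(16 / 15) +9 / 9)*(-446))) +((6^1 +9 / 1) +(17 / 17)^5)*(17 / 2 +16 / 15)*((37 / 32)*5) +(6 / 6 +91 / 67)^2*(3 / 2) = 104426961396837687653 / 114376055537221632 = 913.01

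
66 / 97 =0.68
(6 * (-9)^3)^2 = 19131876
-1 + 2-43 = -42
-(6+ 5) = -11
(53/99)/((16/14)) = 371/792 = 0.47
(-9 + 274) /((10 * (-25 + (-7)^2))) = 53 /48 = 1.10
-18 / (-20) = 9 / 10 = 0.90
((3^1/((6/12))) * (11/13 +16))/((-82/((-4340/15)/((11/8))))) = 1520736/5863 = 259.38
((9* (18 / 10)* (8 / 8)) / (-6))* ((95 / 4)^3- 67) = -23033349 / 640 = -35989.61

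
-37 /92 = -0.40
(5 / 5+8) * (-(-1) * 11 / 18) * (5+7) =66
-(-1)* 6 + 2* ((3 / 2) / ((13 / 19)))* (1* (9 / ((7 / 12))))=6702 / 91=73.65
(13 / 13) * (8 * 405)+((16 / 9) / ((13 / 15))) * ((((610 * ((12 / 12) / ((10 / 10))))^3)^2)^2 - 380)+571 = 212347917943806892665680000000118229 / 39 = 5444818408815561350402051000000000.00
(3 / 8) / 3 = 1 / 8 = 0.12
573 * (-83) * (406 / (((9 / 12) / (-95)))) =2445800840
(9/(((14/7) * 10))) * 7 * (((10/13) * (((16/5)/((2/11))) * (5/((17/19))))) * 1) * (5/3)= 87780/221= 397.19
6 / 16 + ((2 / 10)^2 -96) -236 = -66317 / 200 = -331.58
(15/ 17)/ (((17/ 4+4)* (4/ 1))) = 5/ 187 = 0.03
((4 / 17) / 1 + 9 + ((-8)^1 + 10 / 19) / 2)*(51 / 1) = 5328 / 19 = 280.42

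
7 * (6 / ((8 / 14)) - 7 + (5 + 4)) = 175 / 2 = 87.50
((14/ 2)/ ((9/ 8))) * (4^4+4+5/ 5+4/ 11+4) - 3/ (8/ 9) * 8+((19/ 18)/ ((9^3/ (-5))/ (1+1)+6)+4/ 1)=107833058/ 66231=1628.14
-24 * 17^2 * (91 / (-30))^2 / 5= -12763.78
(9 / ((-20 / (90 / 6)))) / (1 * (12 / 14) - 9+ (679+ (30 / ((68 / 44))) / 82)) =-131733 / 13097068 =-0.01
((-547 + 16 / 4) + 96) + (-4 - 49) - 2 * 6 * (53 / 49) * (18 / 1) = -35948 / 49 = -733.63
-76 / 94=-38 / 47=-0.81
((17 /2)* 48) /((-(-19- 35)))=68 /9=7.56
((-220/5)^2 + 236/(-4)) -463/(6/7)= 1336.83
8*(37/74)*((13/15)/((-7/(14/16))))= -0.43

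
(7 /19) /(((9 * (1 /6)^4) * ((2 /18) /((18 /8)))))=20412 /19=1074.32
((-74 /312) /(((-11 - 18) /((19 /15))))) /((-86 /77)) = -54131 /5835960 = -0.01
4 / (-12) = -1 / 3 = -0.33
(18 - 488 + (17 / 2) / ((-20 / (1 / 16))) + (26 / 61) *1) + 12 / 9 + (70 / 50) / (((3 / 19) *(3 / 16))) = -147914869 / 351360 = -420.98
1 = 1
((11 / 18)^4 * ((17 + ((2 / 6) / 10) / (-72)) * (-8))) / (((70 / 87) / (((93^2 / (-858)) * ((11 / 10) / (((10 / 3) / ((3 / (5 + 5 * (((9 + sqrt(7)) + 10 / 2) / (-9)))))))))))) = -14982454634851 / 127370880000 + 14982454634851 * sqrt(7) / 636854400000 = -55.39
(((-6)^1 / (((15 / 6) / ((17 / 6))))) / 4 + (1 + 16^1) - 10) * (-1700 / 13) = -9010 / 13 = -693.08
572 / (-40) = -143 / 10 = -14.30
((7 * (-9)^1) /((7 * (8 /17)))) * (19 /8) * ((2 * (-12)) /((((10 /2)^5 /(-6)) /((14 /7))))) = -26163 /6250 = -4.19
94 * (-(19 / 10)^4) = -6125087 / 5000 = -1225.02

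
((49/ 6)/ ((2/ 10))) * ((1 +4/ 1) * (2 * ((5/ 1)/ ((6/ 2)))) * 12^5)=169344000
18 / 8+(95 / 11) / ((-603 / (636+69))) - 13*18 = -2138897 / 8844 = -241.85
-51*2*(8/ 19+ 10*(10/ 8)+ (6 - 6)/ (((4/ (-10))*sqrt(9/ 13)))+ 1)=-26979/ 19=-1419.95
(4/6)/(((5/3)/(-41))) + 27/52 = -4129/260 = -15.88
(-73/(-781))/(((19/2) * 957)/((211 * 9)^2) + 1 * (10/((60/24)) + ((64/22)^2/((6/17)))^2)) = 233592871842/1446855581466803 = 0.00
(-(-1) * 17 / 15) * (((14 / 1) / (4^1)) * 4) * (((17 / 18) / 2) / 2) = 2023 / 540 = 3.75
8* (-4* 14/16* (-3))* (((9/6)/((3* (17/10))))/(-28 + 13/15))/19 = -6300/131461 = -0.05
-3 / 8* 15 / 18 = -5 / 16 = -0.31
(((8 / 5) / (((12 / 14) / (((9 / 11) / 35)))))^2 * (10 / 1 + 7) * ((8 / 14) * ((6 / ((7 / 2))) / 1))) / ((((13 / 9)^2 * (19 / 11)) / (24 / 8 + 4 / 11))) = 352159488 / 11898761875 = 0.03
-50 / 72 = -25 / 36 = -0.69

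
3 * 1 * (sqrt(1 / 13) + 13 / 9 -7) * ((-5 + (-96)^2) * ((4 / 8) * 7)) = -1611925 / 3 + 193431 * sqrt(13) / 26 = -510484.28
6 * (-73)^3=-2334102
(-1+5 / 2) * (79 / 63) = 79 / 42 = 1.88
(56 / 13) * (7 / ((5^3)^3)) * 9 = 3528 / 25390625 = 0.00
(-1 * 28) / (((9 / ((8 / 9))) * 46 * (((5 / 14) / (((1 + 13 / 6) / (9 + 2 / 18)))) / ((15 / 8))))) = -931 / 8487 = -0.11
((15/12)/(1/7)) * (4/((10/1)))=7/2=3.50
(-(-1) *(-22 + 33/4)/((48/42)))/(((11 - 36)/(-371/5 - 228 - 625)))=-89243/200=-446.22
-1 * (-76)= 76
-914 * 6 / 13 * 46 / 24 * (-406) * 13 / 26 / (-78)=-2104.27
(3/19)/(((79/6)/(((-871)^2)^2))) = 6901832780.72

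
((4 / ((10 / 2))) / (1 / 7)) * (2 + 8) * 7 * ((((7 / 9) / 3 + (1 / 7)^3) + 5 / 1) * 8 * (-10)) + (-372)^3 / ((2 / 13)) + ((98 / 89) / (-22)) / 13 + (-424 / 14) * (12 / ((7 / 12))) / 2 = -5636929434145915 / 16837821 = -334777845.31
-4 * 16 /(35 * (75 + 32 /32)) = -16 /665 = -0.02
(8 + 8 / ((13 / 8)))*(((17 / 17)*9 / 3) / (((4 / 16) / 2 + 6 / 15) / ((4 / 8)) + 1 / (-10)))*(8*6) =483840 / 247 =1958.87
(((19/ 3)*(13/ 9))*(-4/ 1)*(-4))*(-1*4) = -15808/ 27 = -585.48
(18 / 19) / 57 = 6 / 361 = 0.02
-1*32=-32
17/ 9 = 1.89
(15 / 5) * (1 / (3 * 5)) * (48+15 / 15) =49 / 5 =9.80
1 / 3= 0.33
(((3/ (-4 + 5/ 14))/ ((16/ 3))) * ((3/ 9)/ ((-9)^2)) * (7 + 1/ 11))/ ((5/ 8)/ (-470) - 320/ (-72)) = -17108/ 16869831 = -0.00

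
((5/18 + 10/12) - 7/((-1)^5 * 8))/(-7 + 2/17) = -187/648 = -0.29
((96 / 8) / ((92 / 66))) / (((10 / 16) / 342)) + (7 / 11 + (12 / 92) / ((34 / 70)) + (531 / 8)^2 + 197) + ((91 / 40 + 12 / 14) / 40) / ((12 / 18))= 9314.34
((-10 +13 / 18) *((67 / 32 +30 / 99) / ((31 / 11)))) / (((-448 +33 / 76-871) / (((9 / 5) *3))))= 8030863 / 248523280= 0.03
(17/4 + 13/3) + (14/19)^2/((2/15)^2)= 169483/4332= 39.12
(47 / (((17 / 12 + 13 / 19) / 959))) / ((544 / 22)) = 28260771 / 32572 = 867.64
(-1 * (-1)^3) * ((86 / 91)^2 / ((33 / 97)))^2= 514679977744 / 74678132529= 6.89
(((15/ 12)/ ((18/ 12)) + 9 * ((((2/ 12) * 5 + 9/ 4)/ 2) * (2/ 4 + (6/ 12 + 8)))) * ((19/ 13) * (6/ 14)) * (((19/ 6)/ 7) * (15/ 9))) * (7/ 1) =415.57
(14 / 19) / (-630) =-1 / 855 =-0.00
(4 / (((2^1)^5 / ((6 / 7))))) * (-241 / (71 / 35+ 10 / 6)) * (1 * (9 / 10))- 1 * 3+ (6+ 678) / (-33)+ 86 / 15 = -12436741 / 512160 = -24.28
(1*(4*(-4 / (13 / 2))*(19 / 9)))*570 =-115520 / 39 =-2962.05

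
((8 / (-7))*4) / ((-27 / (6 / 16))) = 4 / 63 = 0.06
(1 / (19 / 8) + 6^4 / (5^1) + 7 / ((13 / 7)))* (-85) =-5529879 / 247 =-22388.17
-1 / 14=-0.07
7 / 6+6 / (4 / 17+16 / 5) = 638 / 219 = 2.91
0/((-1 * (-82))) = 0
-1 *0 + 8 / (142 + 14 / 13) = 0.06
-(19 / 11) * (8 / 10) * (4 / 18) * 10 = -304 / 99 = -3.07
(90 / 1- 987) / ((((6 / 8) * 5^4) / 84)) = -100464 / 625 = -160.74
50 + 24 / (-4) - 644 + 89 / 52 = -31111 / 52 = -598.29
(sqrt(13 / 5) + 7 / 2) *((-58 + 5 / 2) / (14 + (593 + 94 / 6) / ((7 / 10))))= -16317 / 74216 - 2331 *sqrt(65) / 185540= -0.32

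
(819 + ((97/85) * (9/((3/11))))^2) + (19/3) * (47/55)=534691693/238425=2242.60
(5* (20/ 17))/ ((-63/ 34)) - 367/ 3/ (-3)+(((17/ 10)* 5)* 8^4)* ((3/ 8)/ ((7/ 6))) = 707393/ 63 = 11228.46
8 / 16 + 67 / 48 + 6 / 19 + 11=12049 / 912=13.21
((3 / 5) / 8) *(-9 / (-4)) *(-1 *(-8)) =27 / 20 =1.35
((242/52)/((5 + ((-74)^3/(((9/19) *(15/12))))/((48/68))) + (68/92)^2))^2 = 617112369225/26783236973445400259344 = 0.00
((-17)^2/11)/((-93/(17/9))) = -4913/9207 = -0.53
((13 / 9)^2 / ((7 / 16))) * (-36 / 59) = -10816 / 3717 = -2.91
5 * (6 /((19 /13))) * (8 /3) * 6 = 6240 /19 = 328.42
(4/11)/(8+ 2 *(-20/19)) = 19/308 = 0.06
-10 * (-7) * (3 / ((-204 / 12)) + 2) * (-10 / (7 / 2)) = -6200 / 17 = -364.71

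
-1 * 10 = -10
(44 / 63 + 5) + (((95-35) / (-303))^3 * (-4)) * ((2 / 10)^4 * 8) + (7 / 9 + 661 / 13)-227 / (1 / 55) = -17477798938676 / 1406360865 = -12427.68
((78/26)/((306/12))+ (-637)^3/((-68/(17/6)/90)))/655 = 65911087523/44540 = 1479817.86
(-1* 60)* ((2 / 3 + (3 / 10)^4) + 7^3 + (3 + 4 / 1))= -10520243 / 500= -21040.49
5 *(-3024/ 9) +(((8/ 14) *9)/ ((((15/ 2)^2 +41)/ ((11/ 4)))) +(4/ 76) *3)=-86902467/ 51737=-1679.70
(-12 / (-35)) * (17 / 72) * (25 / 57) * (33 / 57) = 935 / 45486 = 0.02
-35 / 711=-0.05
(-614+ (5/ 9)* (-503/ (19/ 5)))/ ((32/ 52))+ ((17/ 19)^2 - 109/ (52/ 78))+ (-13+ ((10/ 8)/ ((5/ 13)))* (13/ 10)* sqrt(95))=-33606323/ 25992+ 169* sqrt(95)/ 40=-1251.77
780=780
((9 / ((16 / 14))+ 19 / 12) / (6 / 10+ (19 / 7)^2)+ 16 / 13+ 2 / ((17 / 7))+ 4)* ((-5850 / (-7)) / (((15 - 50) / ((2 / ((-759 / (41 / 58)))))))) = 15369575495 / 47720317568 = 0.32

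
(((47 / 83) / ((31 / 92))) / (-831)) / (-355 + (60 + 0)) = 4324 / 630758085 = 0.00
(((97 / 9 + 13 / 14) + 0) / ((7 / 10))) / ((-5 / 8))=-11800 / 441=-26.76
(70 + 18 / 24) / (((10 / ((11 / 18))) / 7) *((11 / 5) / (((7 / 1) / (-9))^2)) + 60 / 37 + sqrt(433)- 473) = -21098114788163 / 137753980097472- 45580399123 *sqrt(433) / 137753980097472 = -0.16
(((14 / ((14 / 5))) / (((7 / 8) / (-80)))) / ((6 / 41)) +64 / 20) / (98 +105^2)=-0.28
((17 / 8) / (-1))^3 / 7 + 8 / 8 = -1329 / 3584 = -0.37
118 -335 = -217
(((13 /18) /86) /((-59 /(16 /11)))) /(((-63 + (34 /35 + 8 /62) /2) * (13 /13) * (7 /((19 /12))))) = 38285 /51054907662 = 0.00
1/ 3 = 0.33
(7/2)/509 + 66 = 67195/1018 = 66.01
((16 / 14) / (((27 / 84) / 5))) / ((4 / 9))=40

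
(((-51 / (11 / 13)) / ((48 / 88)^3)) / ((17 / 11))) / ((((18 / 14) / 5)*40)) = -121121 / 5184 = -23.36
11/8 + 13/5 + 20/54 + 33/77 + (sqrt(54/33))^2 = 6.41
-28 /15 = -1.87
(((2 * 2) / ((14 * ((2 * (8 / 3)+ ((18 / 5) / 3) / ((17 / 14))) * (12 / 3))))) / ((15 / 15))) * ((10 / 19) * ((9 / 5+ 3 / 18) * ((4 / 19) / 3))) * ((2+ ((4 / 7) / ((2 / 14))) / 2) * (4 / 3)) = 40120 / 9165429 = 0.00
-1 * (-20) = 20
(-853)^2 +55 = 727664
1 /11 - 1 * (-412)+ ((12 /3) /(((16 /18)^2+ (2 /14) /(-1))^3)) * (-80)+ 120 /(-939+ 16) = -385482823729023 /501871552039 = -768.09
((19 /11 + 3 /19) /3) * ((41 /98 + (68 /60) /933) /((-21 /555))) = -4194535229 /601955739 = -6.97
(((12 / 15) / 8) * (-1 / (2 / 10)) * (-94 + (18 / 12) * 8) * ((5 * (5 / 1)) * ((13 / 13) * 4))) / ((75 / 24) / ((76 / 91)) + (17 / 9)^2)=201916800 / 359987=560.90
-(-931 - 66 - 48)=1045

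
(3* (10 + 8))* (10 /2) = 270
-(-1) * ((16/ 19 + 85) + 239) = 6172/ 19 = 324.84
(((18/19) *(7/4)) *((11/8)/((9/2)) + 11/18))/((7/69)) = 2277/152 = 14.98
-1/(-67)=1/67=0.01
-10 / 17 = -0.59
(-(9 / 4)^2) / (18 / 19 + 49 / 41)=-63099 / 26704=-2.36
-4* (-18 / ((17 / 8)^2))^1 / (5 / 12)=38.27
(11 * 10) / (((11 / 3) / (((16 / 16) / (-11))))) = -30 / 11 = -2.73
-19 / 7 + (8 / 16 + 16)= 193 / 14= 13.79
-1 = -1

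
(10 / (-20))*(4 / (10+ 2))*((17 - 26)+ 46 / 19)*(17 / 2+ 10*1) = 4625 / 228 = 20.29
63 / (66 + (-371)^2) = 63 / 137707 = 0.00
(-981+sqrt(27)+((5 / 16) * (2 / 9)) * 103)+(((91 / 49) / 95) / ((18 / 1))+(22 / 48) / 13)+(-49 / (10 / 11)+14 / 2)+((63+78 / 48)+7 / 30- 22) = -972.66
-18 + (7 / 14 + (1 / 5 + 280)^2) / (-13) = -6057.43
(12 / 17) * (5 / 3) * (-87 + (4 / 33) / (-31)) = -1780100 / 17391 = -102.36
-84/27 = -28/9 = -3.11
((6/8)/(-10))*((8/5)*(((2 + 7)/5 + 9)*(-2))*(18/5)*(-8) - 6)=-185499/2500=-74.20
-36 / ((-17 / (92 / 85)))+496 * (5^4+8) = 453687072 / 1445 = 313970.29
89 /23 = 3.87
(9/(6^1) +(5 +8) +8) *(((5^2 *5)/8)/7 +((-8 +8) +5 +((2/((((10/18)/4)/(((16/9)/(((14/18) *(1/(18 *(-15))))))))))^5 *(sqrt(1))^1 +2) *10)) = -3353773241393051236714796175/268912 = -12471638459395829255350.44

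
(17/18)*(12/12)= 17/18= 0.94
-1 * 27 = -27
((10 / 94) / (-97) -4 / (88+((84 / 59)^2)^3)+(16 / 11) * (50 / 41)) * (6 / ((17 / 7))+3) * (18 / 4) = 3026419310448067612437 / 71011985461506534236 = 42.62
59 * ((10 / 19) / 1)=590 / 19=31.05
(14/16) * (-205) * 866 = -621355/4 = -155338.75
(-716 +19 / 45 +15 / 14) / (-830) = 450139 / 522900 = 0.86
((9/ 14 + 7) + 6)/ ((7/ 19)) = 3629/ 98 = 37.03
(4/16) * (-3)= -3/4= -0.75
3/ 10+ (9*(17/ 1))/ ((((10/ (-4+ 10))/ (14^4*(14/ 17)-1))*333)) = 3226953/ 370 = 8721.49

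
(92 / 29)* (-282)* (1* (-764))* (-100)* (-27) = 53517283200 / 29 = 1845423558.62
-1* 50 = -50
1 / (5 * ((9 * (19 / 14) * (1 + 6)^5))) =2 / 2052855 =0.00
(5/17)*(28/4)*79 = 2765/17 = 162.65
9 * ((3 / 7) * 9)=243 / 7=34.71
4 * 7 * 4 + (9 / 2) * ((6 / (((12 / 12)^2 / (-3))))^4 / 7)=473176 / 7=67596.57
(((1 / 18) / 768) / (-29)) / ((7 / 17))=-17 / 2806272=-0.00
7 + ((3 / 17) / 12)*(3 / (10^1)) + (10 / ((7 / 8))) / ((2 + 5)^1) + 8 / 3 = 11.30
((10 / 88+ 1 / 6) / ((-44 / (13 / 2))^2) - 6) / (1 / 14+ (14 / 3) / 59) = -2530448935 / 63547264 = -39.82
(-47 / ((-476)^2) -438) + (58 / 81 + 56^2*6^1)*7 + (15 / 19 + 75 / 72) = 45777690965557 / 348700464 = 131280.84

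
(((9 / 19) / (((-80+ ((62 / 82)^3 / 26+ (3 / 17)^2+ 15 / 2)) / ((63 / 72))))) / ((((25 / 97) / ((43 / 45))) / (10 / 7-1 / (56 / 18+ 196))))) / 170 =-162066962410561 / 912510998512640000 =-0.00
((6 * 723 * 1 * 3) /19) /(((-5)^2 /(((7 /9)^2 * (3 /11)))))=23618 /5225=4.52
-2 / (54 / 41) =-41 / 27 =-1.52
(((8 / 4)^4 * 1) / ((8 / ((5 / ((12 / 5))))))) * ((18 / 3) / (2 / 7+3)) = 175 / 23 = 7.61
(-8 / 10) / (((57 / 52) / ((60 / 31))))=-832 / 589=-1.41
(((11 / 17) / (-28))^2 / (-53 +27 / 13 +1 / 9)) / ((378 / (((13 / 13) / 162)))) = -1573 / 9164949353280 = -0.00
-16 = -16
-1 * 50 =-50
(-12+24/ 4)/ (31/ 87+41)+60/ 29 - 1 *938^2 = -45902240953/ 52171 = -879842.08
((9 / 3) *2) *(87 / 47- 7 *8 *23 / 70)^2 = 1643.20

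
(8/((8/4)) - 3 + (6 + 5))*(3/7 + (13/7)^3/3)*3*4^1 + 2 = 127310/343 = 371.17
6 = 6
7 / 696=0.01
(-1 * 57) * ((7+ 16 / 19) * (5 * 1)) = -2235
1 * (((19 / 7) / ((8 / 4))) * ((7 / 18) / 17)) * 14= 133 / 306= 0.43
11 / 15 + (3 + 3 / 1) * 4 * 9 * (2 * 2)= 12971 / 15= 864.73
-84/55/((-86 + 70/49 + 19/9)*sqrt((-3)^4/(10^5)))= 2352*sqrt(10)/11429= 0.65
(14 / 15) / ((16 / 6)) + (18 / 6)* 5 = 15.35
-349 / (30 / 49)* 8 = -68404 / 15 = -4560.27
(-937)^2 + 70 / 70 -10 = 877960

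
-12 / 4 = -3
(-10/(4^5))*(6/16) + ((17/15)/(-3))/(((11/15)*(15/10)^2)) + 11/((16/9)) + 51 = 69286297/1216512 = 56.95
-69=-69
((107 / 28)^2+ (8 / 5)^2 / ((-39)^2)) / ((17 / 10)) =435398401 / 50679720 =8.59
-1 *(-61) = 61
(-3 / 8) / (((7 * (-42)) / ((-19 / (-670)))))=19 / 525280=0.00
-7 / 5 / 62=-7 / 310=-0.02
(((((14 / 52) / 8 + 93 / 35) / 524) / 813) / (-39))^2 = 383728921 / 14629707322045195161600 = 0.00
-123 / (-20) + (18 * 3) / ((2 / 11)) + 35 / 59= 358417 / 1180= 303.74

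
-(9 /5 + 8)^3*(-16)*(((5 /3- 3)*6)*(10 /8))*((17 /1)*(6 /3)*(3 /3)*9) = -1152019008 /25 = -46080760.32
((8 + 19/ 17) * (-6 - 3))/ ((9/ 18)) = -2790/ 17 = -164.12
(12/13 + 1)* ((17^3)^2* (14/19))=8448149150/247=34203033.00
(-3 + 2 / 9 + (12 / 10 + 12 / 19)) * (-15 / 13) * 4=3236 / 741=4.37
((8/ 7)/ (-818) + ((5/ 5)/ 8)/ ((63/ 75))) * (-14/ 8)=-0.26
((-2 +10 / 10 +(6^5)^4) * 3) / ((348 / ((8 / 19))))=7312316880125950 / 551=13270992522914.61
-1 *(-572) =572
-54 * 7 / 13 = -378 / 13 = -29.08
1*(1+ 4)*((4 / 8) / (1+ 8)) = 5 / 18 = 0.28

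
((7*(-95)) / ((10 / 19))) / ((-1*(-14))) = -361 / 4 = -90.25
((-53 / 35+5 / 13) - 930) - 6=-426394 / 455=-937.13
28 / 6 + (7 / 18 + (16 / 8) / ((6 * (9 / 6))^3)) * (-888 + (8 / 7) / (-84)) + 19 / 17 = -623028488 / 1821771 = -341.99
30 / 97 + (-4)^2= 1582 / 97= 16.31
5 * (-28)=-140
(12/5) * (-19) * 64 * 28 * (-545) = 44534784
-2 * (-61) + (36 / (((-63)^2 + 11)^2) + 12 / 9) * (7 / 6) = 8807262589 / 71281800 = 123.56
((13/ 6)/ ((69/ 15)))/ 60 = 13/ 1656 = 0.01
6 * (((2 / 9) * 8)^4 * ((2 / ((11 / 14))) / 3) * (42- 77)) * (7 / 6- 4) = 1091829760 / 216513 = 5042.79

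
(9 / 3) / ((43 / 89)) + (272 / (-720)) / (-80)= 961931 / 154800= 6.21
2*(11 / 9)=22 / 9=2.44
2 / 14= 1 / 7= 0.14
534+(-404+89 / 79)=10359 / 79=131.13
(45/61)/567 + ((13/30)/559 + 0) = 3431/1652490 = 0.00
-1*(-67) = 67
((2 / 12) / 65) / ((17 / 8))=4 / 3315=0.00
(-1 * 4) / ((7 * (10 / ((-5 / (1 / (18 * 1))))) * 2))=18 / 7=2.57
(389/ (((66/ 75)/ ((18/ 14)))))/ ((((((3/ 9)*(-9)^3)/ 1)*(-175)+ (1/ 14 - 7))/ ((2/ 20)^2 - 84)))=-29404899/ 26191132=-1.12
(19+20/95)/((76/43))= 15695/1444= 10.87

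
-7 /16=-0.44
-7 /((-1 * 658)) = 1 /94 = 0.01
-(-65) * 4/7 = 260/7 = 37.14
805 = 805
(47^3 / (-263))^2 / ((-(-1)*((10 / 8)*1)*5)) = 43116861316 / 1729225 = 24934.21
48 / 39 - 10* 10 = -1284 / 13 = -98.77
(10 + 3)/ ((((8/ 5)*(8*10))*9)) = 0.01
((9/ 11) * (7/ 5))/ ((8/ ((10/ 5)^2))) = 63/ 110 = 0.57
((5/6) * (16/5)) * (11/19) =88/57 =1.54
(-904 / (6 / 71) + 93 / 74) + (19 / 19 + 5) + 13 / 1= -2370311 / 222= -10677.08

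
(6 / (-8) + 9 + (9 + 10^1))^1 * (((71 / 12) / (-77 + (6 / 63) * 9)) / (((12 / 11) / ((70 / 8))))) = -20856605 / 1228032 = -16.98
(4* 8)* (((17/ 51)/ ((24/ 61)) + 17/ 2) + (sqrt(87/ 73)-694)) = -197180/ 9 + 32* sqrt(6351)/ 73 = -21873.95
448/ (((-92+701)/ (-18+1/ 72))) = -10360/ 783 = -13.23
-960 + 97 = -863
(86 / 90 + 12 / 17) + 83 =64766 / 765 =84.66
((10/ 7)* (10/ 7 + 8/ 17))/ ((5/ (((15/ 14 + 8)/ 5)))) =28702/ 29155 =0.98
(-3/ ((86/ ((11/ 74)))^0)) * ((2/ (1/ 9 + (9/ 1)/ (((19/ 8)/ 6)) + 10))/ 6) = -171/ 5617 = -0.03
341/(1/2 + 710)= 682/1421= 0.48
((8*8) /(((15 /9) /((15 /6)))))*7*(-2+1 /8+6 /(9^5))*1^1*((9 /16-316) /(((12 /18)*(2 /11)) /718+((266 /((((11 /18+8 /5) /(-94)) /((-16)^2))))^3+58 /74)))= -245099467233612643883 /14962311835506455874144685390683324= -0.00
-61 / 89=-0.69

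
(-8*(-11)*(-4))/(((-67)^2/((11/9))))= -3872/40401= -0.10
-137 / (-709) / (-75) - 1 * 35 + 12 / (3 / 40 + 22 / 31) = -1019763926 / 51739275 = -19.71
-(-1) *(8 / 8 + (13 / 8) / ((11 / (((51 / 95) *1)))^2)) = 1.00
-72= -72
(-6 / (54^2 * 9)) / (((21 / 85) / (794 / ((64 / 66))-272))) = -743665 / 1469664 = -0.51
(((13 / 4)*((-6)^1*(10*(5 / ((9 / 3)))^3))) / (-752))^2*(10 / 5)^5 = 66015625 / 1431432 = 46.12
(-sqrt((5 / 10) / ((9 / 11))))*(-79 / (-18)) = -79*sqrt(22) / 108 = -3.43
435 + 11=446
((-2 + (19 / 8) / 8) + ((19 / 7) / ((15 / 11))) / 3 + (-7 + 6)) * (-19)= 781261 / 20160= 38.75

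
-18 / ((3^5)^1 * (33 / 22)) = -4 / 81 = -0.05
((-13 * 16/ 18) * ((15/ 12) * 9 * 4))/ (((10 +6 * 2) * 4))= -65/ 11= -5.91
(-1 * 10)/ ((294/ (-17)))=85/ 147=0.58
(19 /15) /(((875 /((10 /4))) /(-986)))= -9367 /2625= -3.57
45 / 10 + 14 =37 / 2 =18.50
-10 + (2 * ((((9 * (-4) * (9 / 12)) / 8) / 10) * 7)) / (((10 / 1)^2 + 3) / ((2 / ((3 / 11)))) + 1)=-68279 / 6620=-10.31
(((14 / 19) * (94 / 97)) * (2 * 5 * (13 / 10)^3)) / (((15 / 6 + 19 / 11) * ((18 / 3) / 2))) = 15901886 / 12854925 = 1.24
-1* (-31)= 31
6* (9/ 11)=54/ 11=4.91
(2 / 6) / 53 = 1 / 159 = 0.01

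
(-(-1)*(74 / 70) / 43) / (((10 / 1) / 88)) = 1628 / 7525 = 0.22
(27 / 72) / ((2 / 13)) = 39 / 16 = 2.44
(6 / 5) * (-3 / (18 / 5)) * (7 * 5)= -35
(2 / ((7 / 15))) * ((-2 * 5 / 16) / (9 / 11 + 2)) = -825 / 868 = -0.95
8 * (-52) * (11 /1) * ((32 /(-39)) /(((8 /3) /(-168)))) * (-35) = 8279040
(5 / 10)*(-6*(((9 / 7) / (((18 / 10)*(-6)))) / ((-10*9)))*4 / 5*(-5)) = 1 / 63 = 0.02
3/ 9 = 1/ 3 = 0.33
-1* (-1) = 1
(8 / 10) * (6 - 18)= -48 / 5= -9.60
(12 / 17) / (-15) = -4 / 85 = -0.05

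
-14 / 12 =-7 / 6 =-1.17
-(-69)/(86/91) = 6279/86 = 73.01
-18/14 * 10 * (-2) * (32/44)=1440/77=18.70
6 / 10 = 3 / 5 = 0.60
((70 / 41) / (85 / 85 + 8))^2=4900 / 136161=0.04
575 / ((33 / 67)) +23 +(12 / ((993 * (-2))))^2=4303994456 / 3615513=1190.42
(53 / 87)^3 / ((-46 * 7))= -148877 / 212037966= -0.00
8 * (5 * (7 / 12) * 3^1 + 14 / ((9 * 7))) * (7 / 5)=4522 / 45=100.49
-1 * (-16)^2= -256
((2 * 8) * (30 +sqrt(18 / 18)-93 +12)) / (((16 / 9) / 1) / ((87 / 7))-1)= 626400 / 671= 933.53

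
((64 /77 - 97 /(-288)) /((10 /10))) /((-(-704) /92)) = 595723 /3902976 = 0.15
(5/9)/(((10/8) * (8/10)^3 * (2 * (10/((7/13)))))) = 175/7488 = 0.02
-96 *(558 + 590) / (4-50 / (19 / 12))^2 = -2486568 / 17161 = -144.90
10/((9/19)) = 190/9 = 21.11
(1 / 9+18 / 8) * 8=170 / 9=18.89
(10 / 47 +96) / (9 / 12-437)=-18088 / 82015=-0.22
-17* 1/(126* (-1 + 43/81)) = 153/532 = 0.29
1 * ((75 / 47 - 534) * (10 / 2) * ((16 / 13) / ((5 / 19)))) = -7606992 / 611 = -12450.07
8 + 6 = 14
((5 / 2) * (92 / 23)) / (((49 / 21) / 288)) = 8640 / 7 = 1234.29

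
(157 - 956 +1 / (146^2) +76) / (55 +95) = -15411467 / 3197400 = -4.82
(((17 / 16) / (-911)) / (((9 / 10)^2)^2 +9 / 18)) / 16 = -10625 / 168513136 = -0.00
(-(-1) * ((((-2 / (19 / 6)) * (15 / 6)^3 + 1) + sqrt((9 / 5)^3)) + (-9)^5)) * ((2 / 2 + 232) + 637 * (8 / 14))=-1339786803 / 38 + 16119 * sqrt(5) / 25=-35256105.72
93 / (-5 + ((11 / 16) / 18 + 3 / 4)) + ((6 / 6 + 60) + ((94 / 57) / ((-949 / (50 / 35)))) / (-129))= 2305970962831 / 59250172527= 38.92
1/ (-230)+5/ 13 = 1137/ 2990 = 0.38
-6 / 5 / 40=-3 / 100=-0.03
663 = 663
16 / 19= 0.84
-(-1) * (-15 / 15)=-1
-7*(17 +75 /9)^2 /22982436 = -10108 /51710481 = -0.00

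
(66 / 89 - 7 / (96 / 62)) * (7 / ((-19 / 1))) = 113015 / 81168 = 1.39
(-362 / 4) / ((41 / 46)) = -4163 / 41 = -101.54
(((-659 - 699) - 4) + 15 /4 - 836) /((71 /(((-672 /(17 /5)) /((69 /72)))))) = 176944320 /27761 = 6373.85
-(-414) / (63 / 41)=1886 / 7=269.43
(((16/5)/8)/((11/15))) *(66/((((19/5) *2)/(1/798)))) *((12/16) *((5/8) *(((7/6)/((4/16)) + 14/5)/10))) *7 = 21/1444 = 0.01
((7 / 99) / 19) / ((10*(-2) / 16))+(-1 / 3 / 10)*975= -611381 / 18810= -32.50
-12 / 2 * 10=-60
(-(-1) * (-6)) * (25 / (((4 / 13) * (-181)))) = 975 / 362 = 2.69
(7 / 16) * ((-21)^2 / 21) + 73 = 1315 / 16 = 82.19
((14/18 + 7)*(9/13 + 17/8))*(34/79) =174335/18486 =9.43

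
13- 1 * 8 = 5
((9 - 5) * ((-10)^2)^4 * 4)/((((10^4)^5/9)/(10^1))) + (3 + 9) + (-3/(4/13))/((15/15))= 14062500009/6250000000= 2.25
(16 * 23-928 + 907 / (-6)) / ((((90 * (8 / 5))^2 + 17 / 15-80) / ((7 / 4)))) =-149345 / 2478856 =-0.06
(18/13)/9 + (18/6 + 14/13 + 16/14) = 489/91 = 5.37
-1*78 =-78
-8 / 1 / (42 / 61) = -244 / 21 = -11.62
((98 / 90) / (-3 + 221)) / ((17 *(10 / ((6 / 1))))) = 49 / 277950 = 0.00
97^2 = 9409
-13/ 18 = -0.72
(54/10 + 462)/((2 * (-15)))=-779/50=-15.58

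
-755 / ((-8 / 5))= 3775 / 8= 471.88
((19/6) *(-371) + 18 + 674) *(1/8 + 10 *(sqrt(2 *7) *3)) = -14485 *sqrt(14) - 2897/48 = -54258.26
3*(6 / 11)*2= 36 / 11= 3.27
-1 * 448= -448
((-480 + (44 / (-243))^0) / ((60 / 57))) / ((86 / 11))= -100111 / 1720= -58.20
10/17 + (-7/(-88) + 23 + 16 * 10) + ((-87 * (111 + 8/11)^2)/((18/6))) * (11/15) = -5953057799/22440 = -265287.78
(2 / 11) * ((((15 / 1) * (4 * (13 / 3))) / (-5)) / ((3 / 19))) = -1976 / 33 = -59.88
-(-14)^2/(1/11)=-2156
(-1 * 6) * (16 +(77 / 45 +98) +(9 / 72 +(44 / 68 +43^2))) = -12028757 / 1020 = -11792.90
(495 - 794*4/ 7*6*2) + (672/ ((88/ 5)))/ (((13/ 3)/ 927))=3218.40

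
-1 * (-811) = 811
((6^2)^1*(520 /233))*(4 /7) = 74880 /1631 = 45.91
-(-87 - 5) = 92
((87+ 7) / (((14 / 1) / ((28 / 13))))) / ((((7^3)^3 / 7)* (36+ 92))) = 47 / 2398157216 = 0.00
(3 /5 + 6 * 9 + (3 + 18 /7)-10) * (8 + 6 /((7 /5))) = 151016 /245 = 616.39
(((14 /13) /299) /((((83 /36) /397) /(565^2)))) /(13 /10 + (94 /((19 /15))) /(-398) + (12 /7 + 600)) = 16905291206706000 /51474322825861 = 328.42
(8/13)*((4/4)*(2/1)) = 16/13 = 1.23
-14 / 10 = -7 / 5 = -1.40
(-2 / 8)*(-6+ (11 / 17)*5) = 47 / 68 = 0.69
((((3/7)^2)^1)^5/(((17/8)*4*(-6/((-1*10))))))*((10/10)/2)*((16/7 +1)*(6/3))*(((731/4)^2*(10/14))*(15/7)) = 5336250748875/775112083256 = 6.88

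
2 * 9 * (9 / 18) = 9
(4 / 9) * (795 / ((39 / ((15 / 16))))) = 1325 / 156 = 8.49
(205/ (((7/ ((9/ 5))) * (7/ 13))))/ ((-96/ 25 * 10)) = -7995/ 3136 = -2.55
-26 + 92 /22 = -240 /11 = -21.82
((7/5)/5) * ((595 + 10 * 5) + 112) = 5299/25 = 211.96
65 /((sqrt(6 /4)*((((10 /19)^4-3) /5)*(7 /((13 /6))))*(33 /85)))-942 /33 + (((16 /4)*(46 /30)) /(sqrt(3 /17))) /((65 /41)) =-46801529125*sqrt(6) /1584044154-314 /11 + 3772*sqrt(51) /2925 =-91.71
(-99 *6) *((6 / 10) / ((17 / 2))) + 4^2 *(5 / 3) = -3892 / 255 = -15.26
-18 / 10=-9 / 5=-1.80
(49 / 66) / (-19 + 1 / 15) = -0.04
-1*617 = -617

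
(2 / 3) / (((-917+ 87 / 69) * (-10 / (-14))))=-161 / 157965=-0.00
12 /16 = 3 /4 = 0.75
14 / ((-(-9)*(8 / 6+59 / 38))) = 76 / 141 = 0.54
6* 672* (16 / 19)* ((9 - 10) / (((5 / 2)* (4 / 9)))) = -290304 / 95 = -3055.83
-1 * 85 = -85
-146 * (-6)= 876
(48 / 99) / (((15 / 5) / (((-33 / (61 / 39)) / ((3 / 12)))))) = -13.64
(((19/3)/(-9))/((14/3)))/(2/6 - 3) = 19/336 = 0.06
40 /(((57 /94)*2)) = 1880 /57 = 32.98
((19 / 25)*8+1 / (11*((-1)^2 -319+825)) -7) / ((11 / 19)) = -2436674 / 1533675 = -1.59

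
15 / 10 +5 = 13 / 2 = 6.50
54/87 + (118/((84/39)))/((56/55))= 1237477/22736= 54.43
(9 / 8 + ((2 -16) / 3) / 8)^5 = 0.05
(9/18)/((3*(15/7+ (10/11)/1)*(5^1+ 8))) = 77/18330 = 0.00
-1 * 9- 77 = -86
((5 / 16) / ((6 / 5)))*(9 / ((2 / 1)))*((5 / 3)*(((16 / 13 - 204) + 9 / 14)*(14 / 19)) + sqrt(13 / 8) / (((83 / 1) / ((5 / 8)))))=-4598375 / 15808 + 375*sqrt(26) / 169984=-290.88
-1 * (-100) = 100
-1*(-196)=196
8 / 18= 4 / 9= 0.44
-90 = -90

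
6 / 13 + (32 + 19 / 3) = 1513 / 39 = 38.79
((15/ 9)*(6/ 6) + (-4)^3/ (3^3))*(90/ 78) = -95/ 117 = -0.81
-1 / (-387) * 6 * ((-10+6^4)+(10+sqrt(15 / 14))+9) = sqrt(210) / 903+870 / 43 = 20.25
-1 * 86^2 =-7396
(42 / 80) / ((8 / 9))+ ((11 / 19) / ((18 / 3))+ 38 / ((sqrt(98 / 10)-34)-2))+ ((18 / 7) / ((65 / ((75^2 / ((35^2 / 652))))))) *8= 495396974132857 / 523047120960-266 *sqrt(5) / 6431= 947.04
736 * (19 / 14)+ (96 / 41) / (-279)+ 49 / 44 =1174359827 / 1174404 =999.96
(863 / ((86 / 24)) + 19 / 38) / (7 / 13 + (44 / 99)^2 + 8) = 27.63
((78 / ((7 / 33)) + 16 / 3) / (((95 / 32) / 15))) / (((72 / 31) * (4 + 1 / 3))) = 971416 / 5187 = 187.28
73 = 73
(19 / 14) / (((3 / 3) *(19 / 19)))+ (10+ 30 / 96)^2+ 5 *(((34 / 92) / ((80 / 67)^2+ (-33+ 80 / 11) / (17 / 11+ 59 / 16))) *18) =3649832776987 / 37176296192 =98.18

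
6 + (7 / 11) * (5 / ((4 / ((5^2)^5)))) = 341797139 / 44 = 7768116.80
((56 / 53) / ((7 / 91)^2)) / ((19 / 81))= 766584 / 1007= 761.26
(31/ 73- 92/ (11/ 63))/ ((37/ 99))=-1408.70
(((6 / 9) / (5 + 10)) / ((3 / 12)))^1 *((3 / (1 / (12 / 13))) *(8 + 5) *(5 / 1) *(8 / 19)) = 256 / 19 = 13.47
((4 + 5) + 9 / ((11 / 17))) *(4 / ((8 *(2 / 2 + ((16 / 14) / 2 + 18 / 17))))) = 14994 / 3443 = 4.35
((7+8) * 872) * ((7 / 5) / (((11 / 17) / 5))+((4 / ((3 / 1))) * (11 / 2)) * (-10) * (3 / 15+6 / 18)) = -12212360 / 33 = -370071.52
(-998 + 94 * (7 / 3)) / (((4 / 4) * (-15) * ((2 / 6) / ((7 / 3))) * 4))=4088 / 45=90.84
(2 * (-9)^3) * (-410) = 597780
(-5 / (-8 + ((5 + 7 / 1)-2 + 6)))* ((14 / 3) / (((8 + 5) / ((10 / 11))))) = -175 / 858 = -0.20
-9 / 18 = -1 / 2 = -0.50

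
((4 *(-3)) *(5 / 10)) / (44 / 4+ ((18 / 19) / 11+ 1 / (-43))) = -26961 / 49711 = -0.54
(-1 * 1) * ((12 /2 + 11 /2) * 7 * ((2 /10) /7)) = -23 /10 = -2.30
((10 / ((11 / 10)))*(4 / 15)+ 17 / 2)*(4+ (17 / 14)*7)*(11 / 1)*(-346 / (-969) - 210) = -915417650 / 2907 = -314901.15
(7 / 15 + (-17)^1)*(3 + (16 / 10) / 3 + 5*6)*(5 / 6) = -62372 / 135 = -462.01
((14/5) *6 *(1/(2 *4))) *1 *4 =42/5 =8.40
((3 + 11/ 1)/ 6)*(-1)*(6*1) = -14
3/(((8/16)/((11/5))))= 66/5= 13.20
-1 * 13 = -13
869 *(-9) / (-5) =7821 / 5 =1564.20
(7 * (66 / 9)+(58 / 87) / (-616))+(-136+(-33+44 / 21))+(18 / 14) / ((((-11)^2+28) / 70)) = -15828401 / 137676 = -114.97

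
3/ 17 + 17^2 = 289.18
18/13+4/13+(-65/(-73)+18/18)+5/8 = 31945/7592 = 4.21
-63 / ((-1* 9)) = 7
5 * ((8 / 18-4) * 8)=-1280 / 9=-142.22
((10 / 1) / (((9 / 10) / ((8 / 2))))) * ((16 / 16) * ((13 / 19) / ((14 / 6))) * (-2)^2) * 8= 166400 / 399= 417.04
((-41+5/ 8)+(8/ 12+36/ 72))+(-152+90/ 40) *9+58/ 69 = -765137/ 552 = -1386.12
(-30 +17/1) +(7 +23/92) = -23/4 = -5.75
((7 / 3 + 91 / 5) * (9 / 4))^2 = 53361 / 25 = 2134.44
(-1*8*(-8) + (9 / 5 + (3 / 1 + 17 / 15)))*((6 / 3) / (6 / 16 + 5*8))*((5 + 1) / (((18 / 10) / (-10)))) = -115.47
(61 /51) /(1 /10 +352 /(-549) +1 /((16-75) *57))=-125137230 /56649457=-2.21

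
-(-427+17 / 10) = 4253 / 10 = 425.30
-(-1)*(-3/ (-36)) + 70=841/ 12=70.08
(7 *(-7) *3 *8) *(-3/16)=441/2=220.50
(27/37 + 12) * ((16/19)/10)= 3768/3515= 1.07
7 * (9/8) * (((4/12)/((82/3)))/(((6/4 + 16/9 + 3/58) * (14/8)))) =2349/142516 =0.02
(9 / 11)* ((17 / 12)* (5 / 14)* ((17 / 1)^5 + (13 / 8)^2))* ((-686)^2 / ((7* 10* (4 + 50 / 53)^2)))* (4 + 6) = 156282182747958015 / 96650752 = 1616978445.73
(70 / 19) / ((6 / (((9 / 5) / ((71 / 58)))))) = 1218 / 1349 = 0.90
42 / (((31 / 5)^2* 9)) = 350 / 2883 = 0.12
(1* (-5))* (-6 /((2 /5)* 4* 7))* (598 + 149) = 56025 /28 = 2000.89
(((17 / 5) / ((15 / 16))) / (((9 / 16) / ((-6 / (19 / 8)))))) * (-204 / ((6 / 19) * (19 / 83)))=196501504 / 4275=45965.26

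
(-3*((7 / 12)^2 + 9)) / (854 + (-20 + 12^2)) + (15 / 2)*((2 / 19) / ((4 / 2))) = 326525 / 891936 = 0.37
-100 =-100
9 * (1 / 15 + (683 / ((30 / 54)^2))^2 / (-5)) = -8814626.27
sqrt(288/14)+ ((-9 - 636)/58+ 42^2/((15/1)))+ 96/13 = 12*sqrt(7)/7+ 429267/3770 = 118.40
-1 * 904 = -904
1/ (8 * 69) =1/ 552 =0.00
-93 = -93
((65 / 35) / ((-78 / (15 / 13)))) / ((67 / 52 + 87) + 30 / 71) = -0.00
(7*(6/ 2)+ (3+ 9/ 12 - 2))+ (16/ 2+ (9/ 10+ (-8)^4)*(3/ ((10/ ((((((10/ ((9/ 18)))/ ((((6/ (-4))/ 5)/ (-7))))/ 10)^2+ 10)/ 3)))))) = 161341457/ 180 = 896341.43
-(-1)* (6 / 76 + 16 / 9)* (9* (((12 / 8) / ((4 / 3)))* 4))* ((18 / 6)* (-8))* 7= -240030 / 19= -12633.16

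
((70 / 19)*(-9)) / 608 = -315 / 5776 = -0.05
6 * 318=1908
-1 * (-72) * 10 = 720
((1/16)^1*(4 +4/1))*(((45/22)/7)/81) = 5/2772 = 0.00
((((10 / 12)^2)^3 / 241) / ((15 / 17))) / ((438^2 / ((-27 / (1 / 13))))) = -690625 / 239679150336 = -0.00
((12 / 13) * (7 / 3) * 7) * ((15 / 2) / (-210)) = -7 / 13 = -0.54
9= 9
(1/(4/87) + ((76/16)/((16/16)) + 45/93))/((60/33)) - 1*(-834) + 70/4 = 1074263/1240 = 866.34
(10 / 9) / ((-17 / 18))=-20 / 17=-1.18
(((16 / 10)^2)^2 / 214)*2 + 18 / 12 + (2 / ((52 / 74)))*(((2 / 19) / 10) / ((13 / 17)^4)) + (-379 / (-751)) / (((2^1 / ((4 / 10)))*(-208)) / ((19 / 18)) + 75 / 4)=17159376000786975649 / 10410113124494411250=1.65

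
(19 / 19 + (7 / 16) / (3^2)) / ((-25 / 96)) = -302 / 75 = -4.03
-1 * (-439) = 439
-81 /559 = -0.14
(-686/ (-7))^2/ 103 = 9604/ 103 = 93.24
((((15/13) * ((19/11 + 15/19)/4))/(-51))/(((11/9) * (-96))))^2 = 15563025/1057358930907136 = 0.00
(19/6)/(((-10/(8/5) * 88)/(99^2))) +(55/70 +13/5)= -37131/700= -53.04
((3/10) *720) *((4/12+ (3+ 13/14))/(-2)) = -3222/7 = -460.29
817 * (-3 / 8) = -306.38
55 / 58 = 0.95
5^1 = 5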